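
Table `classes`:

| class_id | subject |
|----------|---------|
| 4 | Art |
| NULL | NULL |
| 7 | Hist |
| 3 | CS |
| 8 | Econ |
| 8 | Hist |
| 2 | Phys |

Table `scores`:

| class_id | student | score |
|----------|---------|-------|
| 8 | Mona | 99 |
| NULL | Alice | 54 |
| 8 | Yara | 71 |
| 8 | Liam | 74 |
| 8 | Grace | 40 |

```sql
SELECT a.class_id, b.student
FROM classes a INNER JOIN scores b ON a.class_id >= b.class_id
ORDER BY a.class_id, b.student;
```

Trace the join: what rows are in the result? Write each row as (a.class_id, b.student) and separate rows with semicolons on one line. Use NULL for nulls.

(8, Grace); (8, Grace); (8, Liam); (8, Liam); (8, Mona); (8, Mona); (8, Yara); (8, Yara)

INNER JOIN keeps only pairs where the ON condition holds.
Matching on a.class_id >= b.class_id. A NULL in a compared column never satisfies the condition.
- a[0] class_id=4 → no match; dropped.
- a[1] class_id=NULL → no match; dropped.
- a[2] class_id=7 → no match; dropped.
- a[3] class_id=3 → no match; dropped.
- a[4] class_id=8 → 4 match(es) in b → 4 row(s).
- a[5] class_id=8 → 4 match(es) in b → 4 row(s).
- a[6] class_id=2 → no match; dropped.
After projecting and ordering:
a.class_id | b.student
8 | Grace
8 | Grace
8 | Liam
8 | Liam
8 | Mona
8 | Mona
8 | Yara
8 | Yara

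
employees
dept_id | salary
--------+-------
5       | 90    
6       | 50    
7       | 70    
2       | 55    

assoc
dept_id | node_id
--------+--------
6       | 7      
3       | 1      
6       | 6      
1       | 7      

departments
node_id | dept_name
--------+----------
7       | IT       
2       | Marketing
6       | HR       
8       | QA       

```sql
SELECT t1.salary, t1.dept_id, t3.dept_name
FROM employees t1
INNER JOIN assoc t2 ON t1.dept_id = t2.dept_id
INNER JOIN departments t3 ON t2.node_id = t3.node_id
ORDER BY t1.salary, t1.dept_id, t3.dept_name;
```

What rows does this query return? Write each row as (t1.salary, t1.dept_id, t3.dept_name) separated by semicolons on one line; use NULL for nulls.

Joins associate left-to-right: employees INNER JOIN assoc on dept_id gives 2 intermediate row(s).
Then INNER JOIN `departments t3` on node_id: keep only rows whose t2.node_id appears in t3.

(50, 6, HR); (50, 6, IT)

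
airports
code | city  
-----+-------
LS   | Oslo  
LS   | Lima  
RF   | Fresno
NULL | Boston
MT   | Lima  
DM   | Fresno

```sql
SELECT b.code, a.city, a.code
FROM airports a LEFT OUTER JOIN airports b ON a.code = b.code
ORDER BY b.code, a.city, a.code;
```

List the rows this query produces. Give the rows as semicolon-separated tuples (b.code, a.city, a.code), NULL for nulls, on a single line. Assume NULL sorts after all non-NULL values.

(DM, Fresno, DM); (LS, Lima, LS); (LS, Lima, LS); (LS, Oslo, LS); (LS, Oslo, LS); (MT, Lima, MT); (RF, Fresno, RF); (NULL, Boston, NULL)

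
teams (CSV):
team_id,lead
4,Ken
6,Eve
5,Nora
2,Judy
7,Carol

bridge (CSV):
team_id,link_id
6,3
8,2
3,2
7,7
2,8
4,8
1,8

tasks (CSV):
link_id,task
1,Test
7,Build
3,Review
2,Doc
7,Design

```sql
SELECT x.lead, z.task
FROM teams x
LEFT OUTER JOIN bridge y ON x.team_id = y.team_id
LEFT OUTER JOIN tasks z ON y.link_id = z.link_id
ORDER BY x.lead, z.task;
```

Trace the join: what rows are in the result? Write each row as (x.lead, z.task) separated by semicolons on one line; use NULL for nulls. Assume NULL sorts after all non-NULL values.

Evaluate left to right. First `teams x LEFT JOIN bridge y` on team_id: 5 row(s).
Then LEFT JOIN `tasks z` on link_id: each of those 5 rows is kept; rows whose y.link_id has no match in z get NULL for z's columns.

(Carol, Build); (Carol, Design); (Eve, Review); (Judy, NULL); (Ken, NULL); (Nora, NULL)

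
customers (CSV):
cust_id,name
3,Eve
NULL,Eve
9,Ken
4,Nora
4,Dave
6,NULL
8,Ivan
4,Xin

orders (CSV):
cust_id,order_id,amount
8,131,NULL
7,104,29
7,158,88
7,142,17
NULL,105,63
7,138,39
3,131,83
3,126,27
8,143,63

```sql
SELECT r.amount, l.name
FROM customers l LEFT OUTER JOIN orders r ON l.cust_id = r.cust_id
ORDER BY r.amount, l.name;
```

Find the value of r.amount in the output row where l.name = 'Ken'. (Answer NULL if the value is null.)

NULL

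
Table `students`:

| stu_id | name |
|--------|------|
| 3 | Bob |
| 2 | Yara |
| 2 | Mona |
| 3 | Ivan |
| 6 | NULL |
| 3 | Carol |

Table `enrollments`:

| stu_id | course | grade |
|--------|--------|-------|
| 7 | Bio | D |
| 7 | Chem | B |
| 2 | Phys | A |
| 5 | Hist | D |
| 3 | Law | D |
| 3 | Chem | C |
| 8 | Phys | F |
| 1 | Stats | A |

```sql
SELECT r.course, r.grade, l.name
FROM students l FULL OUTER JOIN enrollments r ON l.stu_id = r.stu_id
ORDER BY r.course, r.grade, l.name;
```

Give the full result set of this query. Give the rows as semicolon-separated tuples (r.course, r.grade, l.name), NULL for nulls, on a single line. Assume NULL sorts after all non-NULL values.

FULL OUTER JOIN keeps every row from both sides; unmatched rows get NULL for the other side's columns.
Matching on l.stu_id = r.stu_id.
- l row (stu_id=3): matches 2 r row(s) → 2 output row(s).
- l row (stu_id=2): matches 1 r row(s) → 1 output row(s).
- l row (stu_id=2): matches 1 r row(s) → 1 output row(s).
- l row (stu_id=3): matches 2 r row(s) → 2 output row(s).
- l row (stu_id=6): no match → kept, r columns NULL.
- l row (stu_id=3): matches 2 r row(s) → 2 output row(s).
- plus 5 unmatched r row(s), each kept with NULL l columns.

(Bio, D, NULL); (Chem, B, NULL); (Chem, C, Bob); (Chem, C, Carol); (Chem, C, Ivan); (Hist, D, NULL); (Law, D, Bob); (Law, D, Carol); (Law, D, Ivan); (Phys, A, Mona); (Phys, A, Yara); (Phys, F, NULL); (Stats, A, NULL); (NULL, NULL, NULL)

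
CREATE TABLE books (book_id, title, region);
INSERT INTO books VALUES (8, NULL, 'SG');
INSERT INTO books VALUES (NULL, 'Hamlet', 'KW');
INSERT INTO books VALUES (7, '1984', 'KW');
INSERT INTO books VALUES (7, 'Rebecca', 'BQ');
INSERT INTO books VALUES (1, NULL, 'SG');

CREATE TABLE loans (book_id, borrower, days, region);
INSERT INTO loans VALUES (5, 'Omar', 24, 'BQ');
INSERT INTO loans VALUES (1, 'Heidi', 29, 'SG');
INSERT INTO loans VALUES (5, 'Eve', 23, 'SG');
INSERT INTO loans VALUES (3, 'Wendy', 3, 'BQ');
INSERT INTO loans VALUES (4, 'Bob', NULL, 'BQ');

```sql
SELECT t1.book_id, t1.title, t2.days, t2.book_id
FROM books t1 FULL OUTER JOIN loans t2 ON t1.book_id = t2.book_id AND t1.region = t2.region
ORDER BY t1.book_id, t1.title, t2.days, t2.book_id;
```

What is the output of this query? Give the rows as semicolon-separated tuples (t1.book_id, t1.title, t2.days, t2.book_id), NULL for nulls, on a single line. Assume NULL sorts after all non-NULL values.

(1, NULL, 29, 1); (7, 1984, NULL, NULL); (7, Rebecca, NULL, NULL); (8, NULL, NULL, NULL); (NULL, Hamlet, NULL, NULL); (NULL, NULL, 3, 3); (NULL, NULL, 23, 5); (NULL, NULL, 24, 5); (NULL, NULL, NULL, 4)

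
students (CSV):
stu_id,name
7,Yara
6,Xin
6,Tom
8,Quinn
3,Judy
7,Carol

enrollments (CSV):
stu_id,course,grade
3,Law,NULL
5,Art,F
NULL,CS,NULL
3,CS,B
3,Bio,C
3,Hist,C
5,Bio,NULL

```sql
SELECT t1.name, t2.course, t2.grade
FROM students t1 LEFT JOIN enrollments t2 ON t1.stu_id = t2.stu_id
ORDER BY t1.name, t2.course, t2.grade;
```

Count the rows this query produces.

LEFT JOIN keeps every row from `students`; unmatched rows get NULL for `enrollments`'s columns.
Matching on t1.stu_id = t2.stu_id. A NULL in a compared column never satisfies the condition.
Matched pairs: 4; unmatched t1 rows kept: 5.
Total: 4 matched + 5 padded = 9 rows.

9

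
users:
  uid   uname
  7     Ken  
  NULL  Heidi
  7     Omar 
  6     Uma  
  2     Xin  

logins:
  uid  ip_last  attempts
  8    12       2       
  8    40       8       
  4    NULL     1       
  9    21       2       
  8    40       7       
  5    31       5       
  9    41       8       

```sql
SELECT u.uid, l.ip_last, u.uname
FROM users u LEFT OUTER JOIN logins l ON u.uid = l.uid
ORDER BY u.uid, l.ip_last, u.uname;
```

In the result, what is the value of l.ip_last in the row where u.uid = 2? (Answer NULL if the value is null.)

NULL

LEFT JOIN keeps every row from `users`; unmatched rows get NULL for `logins`'s columns.
Matching on u.uid = l.uid. A NULL in a compared column never satisfies the condition.
- u row (uid=7): no match → kept, l columns NULL.
- u row (uid=NULL): no match → kept, l columns NULL.
- u row (uid=7): no match → kept, l columns NULL.
- u row (uid=6): no match → kept, l columns NULL.
- u row (uid=2): no match → kept, l columns NULL.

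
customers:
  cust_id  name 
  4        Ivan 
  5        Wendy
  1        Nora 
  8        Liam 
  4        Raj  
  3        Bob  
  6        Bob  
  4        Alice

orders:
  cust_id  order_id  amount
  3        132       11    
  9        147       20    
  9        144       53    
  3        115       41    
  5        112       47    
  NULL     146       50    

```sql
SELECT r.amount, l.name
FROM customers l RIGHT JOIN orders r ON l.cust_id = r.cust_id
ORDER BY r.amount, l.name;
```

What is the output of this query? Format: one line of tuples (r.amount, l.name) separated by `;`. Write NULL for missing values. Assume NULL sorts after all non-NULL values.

(11, Bob); (20, NULL); (41, Bob); (47, Wendy); (50, NULL); (53, NULL)

RIGHT JOIN keeps every row from `orders`; unmatched rows get NULL for `customers`'s columns.
Matching on l.cust_id = r.cust_id. A NULL in a compared column never satisfies the condition.
Matched pairs: 3; unmatched r rows kept: 3.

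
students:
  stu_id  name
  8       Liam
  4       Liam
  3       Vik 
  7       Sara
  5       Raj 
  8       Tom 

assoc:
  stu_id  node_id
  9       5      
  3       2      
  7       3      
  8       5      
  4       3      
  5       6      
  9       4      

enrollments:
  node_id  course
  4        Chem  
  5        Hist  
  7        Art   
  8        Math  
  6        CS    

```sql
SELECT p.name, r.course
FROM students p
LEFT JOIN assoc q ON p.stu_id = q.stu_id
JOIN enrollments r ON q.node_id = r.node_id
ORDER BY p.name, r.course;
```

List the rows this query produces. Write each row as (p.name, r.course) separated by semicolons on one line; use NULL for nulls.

(Liam, Hist); (Raj, CS); (Tom, Hist)

Step 1 — p LEFT JOIN q on stu_id → 6 row(s).
Then INNER JOIN `enrollments r` on node_id: keep only rows whose q.node_id appears in r.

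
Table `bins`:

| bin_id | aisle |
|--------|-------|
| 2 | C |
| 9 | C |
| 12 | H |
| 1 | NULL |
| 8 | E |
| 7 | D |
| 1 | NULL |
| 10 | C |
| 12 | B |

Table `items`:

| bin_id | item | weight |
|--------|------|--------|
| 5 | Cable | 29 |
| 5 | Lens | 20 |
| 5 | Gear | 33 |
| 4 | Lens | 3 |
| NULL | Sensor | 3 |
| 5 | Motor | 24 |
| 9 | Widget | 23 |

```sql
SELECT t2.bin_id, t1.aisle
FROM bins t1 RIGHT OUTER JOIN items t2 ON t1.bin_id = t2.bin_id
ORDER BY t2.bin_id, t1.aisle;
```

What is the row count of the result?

7

RIGHT JOIN keeps every row from `items`; unmatched rows get NULL for `bins`'s columns.
Matching on t1.bin_id = t2.bin_id. A NULL in a compared column never satisfies the condition.
- t1 row (bin_id=2): no match.
- t1 row (bin_id=9): matches 1 t2 row(s) → 1 output row(s).
- t1 row (bin_id=12): no match.
- t1 row (bin_id=1): no match.
- t1 row (bin_id=8): no match.
- t1 row (bin_id=7): no match.
- t1 row (bin_id=1): no match.
- t1 row (bin_id=10): no match.
- t1 row (bin_id=12): no match.
- 6 row(s) from t2 found no t1 partner → padded with NULL.
Total: 1 matched + 6 padded = 7 rows.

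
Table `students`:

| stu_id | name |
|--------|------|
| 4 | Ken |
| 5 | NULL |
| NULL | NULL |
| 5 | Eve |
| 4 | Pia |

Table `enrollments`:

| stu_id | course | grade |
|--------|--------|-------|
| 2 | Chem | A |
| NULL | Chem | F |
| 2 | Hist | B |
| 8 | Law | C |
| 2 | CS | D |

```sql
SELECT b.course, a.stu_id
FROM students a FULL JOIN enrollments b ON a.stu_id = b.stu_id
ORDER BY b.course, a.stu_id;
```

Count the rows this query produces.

FULL OUTER JOIN keeps every row from both sides; unmatched rows get NULL for the other side's columns.
Matching on a.stu_id = b.stu_id. A NULL in a compared column never satisfies the condition.
Matched pairs: 0; unmatched a rows kept: 5; unmatched b rows kept: 5.
Total: 0 matched + 10 padded = 10 rows.

10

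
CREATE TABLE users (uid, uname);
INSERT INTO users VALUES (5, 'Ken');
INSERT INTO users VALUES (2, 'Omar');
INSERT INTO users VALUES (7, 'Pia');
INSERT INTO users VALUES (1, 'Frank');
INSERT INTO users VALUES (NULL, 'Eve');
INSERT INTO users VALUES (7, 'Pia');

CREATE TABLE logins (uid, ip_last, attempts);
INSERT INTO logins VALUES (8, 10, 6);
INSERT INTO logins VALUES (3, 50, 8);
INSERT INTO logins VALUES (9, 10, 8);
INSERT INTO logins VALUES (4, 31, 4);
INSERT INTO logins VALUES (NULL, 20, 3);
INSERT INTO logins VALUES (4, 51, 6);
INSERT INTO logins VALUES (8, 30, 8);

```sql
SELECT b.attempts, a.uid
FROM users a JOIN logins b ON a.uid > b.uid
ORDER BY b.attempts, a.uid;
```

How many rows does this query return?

9

INNER JOIN keeps only pairs where the ON condition holds.
Matching on a.uid > b.uid. A NULL in a compared column never satisfies the condition.
- uid=5: 3 matching b row(s), so 3 row(s) emitted.
- uid=2: no matching b row, dropped.
- uid=7: 3 matching b row(s), so 3 row(s) emitted.
- uid=1: no matching b row, dropped.
- uid=NULL: no matching b row, dropped.
- uid=7: 3 matching b row(s), so 3 row(s) emitted.
Total: 9 rows.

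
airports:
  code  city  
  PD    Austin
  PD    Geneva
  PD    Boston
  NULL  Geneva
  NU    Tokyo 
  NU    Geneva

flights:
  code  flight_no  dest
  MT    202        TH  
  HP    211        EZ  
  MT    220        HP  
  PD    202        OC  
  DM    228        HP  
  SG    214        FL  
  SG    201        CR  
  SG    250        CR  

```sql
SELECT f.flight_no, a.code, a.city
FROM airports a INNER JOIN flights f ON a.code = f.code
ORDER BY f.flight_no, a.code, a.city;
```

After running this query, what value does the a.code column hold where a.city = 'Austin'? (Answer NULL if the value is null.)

INNER JOIN keeps only pairs where the ON condition holds.
Matching on a.code = f.code. A NULL in a compared column never satisfies the condition.
Matched pairs: 3.

PD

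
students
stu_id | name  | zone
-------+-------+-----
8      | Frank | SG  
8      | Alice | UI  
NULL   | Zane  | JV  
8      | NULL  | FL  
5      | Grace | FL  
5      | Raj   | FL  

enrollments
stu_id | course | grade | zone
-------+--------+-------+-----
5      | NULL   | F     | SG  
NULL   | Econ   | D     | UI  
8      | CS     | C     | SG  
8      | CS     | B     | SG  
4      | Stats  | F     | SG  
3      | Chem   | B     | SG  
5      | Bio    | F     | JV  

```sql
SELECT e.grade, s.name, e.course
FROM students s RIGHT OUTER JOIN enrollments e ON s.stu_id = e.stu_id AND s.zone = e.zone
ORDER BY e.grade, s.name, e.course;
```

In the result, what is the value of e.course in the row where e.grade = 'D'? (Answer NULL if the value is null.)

RIGHT JOIN keeps every row from `enrollments`; unmatched rows get NULL for `students`'s columns.
Matching on s.stu_id = e.stu_id AND s.zone = e.zone. A NULL in a compared column never satisfies the condition.
- s[0] stu_id=8, zone=SG → 2 match(es) in e → 2 row(s).
- s[1] stu_id=8, zone=UI → no match.
- s[2] stu_id=NULL, zone=JV → no match.
- s[3] stu_id=8, zone=FL → no match.
- s[4] stu_id=5, zone=FL → no match.
- s[5] stu_id=5, zone=FL → no match.
- plus 5 unmatched e row(s), each kept with NULL s columns.

Econ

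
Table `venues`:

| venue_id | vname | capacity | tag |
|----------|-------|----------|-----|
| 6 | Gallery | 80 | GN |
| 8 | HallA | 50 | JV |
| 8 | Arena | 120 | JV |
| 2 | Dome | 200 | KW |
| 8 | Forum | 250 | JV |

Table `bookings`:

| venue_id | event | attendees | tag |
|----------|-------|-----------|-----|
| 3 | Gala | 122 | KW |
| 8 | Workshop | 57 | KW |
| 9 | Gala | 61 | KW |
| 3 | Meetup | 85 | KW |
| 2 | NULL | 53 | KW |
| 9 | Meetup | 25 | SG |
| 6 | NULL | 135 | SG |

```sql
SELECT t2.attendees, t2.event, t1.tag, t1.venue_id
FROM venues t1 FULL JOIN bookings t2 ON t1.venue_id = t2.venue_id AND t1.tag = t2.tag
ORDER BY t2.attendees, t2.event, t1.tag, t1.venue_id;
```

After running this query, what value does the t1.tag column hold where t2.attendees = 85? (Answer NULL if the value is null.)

FULL OUTER JOIN keeps every row from both sides; unmatched rows get NULL for the other side's columns.
Matching on t1.venue_id = t2.venue_id AND t1.tag = t2.tag.
Matched pairs: 1; unmatched t1 rows kept: 4; unmatched t2 rows kept: 6.

NULL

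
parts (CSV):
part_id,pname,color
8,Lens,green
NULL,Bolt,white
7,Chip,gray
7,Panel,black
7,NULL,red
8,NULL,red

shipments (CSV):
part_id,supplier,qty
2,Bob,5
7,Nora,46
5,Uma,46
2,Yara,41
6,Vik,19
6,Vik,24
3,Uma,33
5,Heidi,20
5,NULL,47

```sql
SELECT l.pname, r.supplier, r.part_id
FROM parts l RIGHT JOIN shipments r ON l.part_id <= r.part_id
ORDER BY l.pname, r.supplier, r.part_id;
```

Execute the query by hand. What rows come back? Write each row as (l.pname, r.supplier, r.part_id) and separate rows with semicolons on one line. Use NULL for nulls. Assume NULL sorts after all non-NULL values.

RIGHT JOIN keeps every row from `shipments`; unmatched rows get NULL for `parts`'s columns.
Matching on l.part_id <= r.part_id. A NULL in a compared column never satisfies the condition.
Matched pairs: 3; unmatched r rows kept: 8.

(Chip, Nora, 7); (Panel, Nora, 7); (NULL, Bob, 2); (NULL, Heidi, 5); (NULL, Nora, 7); (NULL, Uma, 3); (NULL, Uma, 5); (NULL, Vik, 6); (NULL, Vik, 6); (NULL, Yara, 2); (NULL, NULL, 5)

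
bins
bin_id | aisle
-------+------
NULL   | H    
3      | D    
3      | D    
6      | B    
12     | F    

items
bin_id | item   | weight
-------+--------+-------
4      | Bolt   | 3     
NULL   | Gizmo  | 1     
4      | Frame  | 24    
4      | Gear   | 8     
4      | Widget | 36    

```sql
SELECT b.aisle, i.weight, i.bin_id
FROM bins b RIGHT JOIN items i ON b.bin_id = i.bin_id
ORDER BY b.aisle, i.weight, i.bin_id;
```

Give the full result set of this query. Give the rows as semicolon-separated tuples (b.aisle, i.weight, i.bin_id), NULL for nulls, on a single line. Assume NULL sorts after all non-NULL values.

RIGHT JOIN keeps every row from `items`; unmatched rows get NULL for `bins`'s columns.
Matching on b.bin_id = i.bin_id. A NULL in a compared column never satisfies the condition.
Matched pairs: 0; unmatched i rows kept: 5.

(NULL, 1, NULL); (NULL, 3, 4); (NULL, 8, 4); (NULL, 24, 4); (NULL, 36, 4)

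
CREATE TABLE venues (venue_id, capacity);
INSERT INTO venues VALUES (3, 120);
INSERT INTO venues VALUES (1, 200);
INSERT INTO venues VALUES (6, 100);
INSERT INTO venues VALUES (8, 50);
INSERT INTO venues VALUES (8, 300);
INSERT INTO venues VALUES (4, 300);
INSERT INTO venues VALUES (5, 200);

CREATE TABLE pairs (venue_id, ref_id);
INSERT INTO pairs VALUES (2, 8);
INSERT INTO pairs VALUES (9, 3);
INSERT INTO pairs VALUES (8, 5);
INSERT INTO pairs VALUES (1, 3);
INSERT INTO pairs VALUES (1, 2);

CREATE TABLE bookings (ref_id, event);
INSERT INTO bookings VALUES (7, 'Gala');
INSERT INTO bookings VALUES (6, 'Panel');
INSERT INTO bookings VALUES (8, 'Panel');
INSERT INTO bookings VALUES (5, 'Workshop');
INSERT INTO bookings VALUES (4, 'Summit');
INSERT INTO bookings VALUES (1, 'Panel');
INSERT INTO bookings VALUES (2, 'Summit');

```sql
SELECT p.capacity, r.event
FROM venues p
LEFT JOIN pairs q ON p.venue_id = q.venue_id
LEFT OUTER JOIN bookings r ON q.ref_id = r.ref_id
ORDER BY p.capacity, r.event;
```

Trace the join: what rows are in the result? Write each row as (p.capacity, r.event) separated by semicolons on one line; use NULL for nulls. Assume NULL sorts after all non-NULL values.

Joins associate left-to-right: venues LEFT JOIN pairs on venue_id gives 8 intermediate row(s).
Then LEFT JOIN `bookings r` on ref_id: each of those 8 rows is kept; rows whose q.ref_id has no match in r get NULL for r's columns.

(50, Workshop); (100, NULL); (120, NULL); (200, Summit); (200, NULL); (200, NULL); (300, Workshop); (300, NULL)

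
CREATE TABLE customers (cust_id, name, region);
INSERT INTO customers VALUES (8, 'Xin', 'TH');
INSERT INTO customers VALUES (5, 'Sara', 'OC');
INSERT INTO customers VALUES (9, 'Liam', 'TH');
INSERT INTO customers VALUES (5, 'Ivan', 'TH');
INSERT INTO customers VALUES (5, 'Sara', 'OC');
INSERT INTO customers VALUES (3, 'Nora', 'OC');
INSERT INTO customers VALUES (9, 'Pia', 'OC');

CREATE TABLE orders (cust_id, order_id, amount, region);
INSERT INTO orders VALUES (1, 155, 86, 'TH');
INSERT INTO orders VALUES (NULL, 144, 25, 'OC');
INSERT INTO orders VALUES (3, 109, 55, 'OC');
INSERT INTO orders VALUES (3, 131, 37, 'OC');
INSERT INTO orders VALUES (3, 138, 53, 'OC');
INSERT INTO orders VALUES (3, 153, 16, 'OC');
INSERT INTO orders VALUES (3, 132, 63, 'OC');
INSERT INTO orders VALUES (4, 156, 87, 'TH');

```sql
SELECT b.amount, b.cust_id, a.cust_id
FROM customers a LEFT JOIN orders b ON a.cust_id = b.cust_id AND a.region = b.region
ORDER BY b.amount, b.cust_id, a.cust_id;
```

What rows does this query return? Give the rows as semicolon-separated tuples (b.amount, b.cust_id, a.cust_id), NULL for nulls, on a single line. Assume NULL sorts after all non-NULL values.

(16, 3, 3); (37, 3, 3); (53, 3, 3); (55, 3, 3); (63, 3, 3); (NULL, NULL, 5); (NULL, NULL, 5); (NULL, NULL, 5); (NULL, NULL, 8); (NULL, NULL, 9); (NULL, NULL, 9)

LEFT JOIN keeps every row from `customers`; unmatched rows get NULL for `orders`'s columns.
Matching on a.cust_id = b.cust_id AND a.region = b.region. A NULL in a compared column never satisfies the condition.
Matched pairs: 5; unmatched a rows kept: 6.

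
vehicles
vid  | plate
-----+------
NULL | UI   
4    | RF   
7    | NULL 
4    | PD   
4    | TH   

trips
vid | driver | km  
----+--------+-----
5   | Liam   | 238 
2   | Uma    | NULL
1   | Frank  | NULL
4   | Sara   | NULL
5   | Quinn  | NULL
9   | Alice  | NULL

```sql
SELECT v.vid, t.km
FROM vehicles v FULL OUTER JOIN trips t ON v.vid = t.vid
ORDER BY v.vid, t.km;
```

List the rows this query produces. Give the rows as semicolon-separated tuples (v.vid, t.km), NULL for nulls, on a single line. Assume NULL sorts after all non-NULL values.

(4, NULL); (4, NULL); (4, NULL); (7, NULL); (NULL, 238); (NULL, NULL); (NULL, NULL); (NULL, NULL); (NULL, NULL); (NULL, NULL)

FULL OUTER JOIN keeps every row from both sides; unmatched rows get NULL for the other side's columns.
Matching on v.vid = t.vid. A NULL in a compared column never satisfies the condition.
- v[0] vid=NULL → no match; kept with NULLs on the t side.
- v[1] vid=4 → 1 match(es) in t → 1 row(s).
- v[2] vid=7 → no match; kept with NULLs on the t side.
- v[3] vid=4 → 1 match(es) in t → 1 row(s).
- v[4] vid=4 → 1 match(es) in t → 1 row(s).
- 5 t row(s) had no v match → kept, v columns NULL.
After projecting and ordering:
v.vid | t.km
4 | NULL
4 | NULL
4 | NULL
7 | NULL
NULL | 238
NULL | NULL
NULL | NULL
NULL | NULL
NULL | NULL
NULL | NULL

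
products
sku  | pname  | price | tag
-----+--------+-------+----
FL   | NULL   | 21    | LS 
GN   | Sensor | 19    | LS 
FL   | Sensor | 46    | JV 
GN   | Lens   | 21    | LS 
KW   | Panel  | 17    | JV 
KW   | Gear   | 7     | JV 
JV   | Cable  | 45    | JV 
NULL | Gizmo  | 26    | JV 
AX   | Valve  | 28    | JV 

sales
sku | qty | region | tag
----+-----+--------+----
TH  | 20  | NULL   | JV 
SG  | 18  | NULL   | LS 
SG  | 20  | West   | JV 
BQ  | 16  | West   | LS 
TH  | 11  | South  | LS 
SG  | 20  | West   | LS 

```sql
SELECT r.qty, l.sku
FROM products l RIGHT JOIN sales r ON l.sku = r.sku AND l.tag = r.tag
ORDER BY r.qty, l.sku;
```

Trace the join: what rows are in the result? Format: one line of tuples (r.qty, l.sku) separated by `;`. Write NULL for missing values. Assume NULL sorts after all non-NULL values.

(11, NULL); (16, NULL); (18, NULL); (20, NULL); (20, NULL); (20, NULL)

RIGHT JOIN keeps every row from `sales`; unmatched rows get NULL for `products`'s columns.
Matching on l.sku = r.sku AND l.tag = r.tag. A NULL in a compared column never satisfies the condition.
- sku=FL, tag=LS: no matching r row.
- sku=GN, tag=LS: no matching r row.
- sku=FL, tag=JV: no matching r row.
- sku=GN, tag=LS: no matching r row.
- sku=KW, tag=JV: no matching r row.
- sku=KW, tag=JV: no matching r row.
- sku=JV, tag=JV: no matching r row.
- sku=NULL, tag=JV: no matching r row.
- sku=AX, tag=JV: no matching r row.
- 6 row(s) from r found no l partner → padded with NULL.
After projecting and ordering:
r.qty | l.sku
11 | NULL
16 | NULL
18 | NULL
20 | NULL
20 | NULL
20 | NULL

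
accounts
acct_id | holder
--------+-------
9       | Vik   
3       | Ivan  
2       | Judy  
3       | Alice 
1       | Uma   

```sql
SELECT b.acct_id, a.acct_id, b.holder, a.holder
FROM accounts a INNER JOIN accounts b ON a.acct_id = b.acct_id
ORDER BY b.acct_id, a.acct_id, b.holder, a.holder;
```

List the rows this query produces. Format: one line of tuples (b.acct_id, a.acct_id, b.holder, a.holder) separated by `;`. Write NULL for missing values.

(1, 1, Uma, Uma); (2, 2, Judy, Judy); (3, 3, Alice, Alice); (3, 3, Alice, Ivan); (3, 3, Ivan, Alice); (3, 3, Ivan, Ivan); (9, 9, Vik, Vik)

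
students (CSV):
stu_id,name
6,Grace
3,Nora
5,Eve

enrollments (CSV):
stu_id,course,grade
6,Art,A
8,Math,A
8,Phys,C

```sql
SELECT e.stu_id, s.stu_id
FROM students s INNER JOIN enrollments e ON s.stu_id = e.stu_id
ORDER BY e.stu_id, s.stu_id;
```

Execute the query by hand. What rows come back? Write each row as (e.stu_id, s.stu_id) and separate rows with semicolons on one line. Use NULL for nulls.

INNER JOIN keeps only pairs where the ON condition holds.
Matching on s.stu_id = e.stu_id.
Matched pairs: 1.

(6, 6)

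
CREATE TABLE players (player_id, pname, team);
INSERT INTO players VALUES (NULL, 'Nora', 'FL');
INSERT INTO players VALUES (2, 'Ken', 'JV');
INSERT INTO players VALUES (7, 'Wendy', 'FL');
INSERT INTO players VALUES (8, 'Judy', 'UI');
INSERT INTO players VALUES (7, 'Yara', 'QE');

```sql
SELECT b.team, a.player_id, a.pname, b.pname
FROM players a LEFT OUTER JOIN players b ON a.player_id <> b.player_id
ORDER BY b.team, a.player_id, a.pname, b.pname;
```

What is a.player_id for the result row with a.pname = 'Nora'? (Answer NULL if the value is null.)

NULL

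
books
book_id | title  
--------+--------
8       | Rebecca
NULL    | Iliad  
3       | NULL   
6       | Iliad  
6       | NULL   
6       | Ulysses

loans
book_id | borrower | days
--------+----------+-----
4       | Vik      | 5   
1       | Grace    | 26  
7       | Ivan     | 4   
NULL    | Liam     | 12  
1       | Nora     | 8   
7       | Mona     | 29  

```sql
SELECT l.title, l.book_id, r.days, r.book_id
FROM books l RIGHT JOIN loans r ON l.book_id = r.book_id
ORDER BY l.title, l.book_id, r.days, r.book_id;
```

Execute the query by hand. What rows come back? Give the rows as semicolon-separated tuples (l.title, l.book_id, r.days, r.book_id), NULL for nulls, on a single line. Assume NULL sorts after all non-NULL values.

RIGHT JOIN keeps every row from `loans`; unmatched rows get NULL for `books`'s columns.
Matching on l.book_id = r.book_id. A NULL in a compared column never satisfies the condition.
- l row (book_id=8): no match.
- l row (book_id=NULL): no match.
- l row (book_id=3): no match.
- l row (book_id=6): no match.
- l row (book_id=6): no match.
- l row (book_id=6): no match.
- 6 row(s) from r found no l partner → padded with NULL.
After projecting and ordering:
l.title | l.book_id | r.days | r.book_id
NULL | NULL | 4 | 7
NULL | NULL | 5 | 4
NULL | NULL | 8 | 1
NULL | NULL | 12 | NULL
NULL | NULL | 26 | 1
NULL | NULL | 29 | 7

(NULL, NULL, 4, 7); (NULL, NULL, 5, 4); (NULL, NULL, 8, 1); (NULL, NULL, 12, NULL); (NULL, NULL, 26, 1); (NULL, NULL, 29, 7)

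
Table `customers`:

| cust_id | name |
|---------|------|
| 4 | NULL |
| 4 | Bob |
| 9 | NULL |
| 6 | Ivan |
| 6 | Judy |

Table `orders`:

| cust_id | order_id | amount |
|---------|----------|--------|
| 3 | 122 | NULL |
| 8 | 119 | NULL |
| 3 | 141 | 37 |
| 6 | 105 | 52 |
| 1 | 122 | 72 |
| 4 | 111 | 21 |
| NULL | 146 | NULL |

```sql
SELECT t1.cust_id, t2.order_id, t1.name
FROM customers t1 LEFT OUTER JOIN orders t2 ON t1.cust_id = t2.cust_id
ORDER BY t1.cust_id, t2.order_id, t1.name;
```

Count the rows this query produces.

LEFT JOIN keeps every row from `customers`; unmatched rows get NULL for `orders`'s columns.
Matching on t1.cust_id = t2.cust_id. A NULL in a compared column never satisfies the condition.
- t1 row (cust_id=4): matches 1 t2 row(s) → 1 output row(s).
- t1 row (cust_id=4): matches 1 t2 row(s) → 1 output row(s).
- t1 row (cust_id=9): no match → kept, t2 columns NULL.
- t1 row (cust_id=6): matches 1 t2 row(s) → 1 output row(s).
- t1 row (cust_id=6): matches 1 t2 row(s) → 1 output row(s).
Total: 4 matched + 1 padded = 5 rows.

5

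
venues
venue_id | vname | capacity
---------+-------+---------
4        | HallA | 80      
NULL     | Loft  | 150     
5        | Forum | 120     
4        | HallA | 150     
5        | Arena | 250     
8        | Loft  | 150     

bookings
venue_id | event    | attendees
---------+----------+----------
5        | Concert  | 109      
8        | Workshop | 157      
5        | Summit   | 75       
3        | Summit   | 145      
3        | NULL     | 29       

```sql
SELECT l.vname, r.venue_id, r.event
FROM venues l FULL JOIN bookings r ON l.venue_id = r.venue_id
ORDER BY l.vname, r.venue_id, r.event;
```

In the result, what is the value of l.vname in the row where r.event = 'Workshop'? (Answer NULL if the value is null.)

Loft

FULL OUTER JOIN keeps every row from both sides; unmatched rows get NULL for the other side's columns.
Matching on l.venue_id = r.venue_id. A NULL in a compared column never satisfies the condition.
- l[0] venue_id=4 → no match; kept with NULLs on the r side.
- l[1] venue_id=NULL → no match; kept with NULLs on the r side.
- l[2] venue_id=5 → 2 match(es) in r → 2 row(s).
- l[3] venue_id=4 → no match; kept with NULLs on the r side.
- l[4] venue_id=5 → 2 match(es) in r → 2 row(s).
- l[5] venue_id=8 → 1 match(es) in r → 1 row(s).
- 2 r row(s) had no l match → kept, l columns NULL.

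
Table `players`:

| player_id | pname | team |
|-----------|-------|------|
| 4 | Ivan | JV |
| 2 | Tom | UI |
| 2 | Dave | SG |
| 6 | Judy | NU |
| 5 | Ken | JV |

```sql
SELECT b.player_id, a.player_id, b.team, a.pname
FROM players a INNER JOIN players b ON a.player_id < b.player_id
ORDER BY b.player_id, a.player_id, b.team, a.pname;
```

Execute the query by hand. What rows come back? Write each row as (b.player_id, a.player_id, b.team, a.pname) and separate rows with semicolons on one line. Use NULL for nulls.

(4, 2, JV, Dave); (4, 2, JV, Tom); (5, 2, JV, Dave); (5, 2, JV, Tom); (5, 4, JV, Ivan); (6, 2, NU, Dave); (6, 2, NU, Tom); (6, 4, NU, Ivan); (6, 5, NU, Ken)

INNER JOIN keeps only pairs where the ON condition holds.
Matching on a.player_id < b.player_id.
- a (player_id=4) pairs with 2 row(s) of b.
- a (player_id=2) pairs with 3 row(s) of b.
- a (player_id=2) pairs with 3 row(s) of b.
- a (player_id=6) has no partner → excluded.
- a (player_id=5) pairs with 1 row(s) of b.
After projecting and ordering:
b.player_id | a.player_id | b.team | a.pname
4 | 2 | JV | Dave
4 | 2 | JV | Tom
5 | 2 | JV | Dave
5 | 2 | JV | Tom
5 | 4 | JV | Ivan
6 | 2 | NU | Dave
6 | 2 | NU | Tom
6 | 4 | NU | Ivan
6 | 5 | NU | Ken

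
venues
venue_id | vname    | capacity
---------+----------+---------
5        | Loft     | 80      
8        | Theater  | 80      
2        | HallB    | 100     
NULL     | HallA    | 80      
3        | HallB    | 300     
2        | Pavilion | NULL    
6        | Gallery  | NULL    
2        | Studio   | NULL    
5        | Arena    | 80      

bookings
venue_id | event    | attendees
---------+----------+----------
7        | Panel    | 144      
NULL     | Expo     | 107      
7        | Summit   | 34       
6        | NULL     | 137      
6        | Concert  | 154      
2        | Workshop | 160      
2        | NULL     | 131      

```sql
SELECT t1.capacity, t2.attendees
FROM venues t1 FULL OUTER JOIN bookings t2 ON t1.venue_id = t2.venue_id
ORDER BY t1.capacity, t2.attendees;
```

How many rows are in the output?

16

FULL OUTER JOIN keeps every row from both sides; unmatched rows get NULL for the other side's columns.
Matching on t1.venue_id = t2.venue_id. A NULL in a compared column never satisfies the condition.
- t1 row (venue_id=5): no match → kept, t2 columns NULL.
- t1 row (venue_id=8): no match → kept, t2 columns NULL.
- t1 row (venue_id=2): matches 2 t2 row(s) → 2 output row(s).
- t1 row (venue_id=NULL): no match → kept, t2 columns NULL.
- t1 row (venue_id=3): no match → kept, t2 columns NULL.
- t1 row (venue_id=2): matches 2 t2 row(s) → 2 output row(s).
- t1 row (venue_id=6): matches 2 t2 row(s) → 2 output row(s).
- t1 row (venue_id=2): matches 2 t2 row(s) → 2 output row(s).
- t1 row (venue_id=5): no match → kept, t2 columns NULL.
- plus 3 unmatched t2 row(s), each kept with NULL t1 columns.
Total: 8 matched + 8 padded = 16 rows.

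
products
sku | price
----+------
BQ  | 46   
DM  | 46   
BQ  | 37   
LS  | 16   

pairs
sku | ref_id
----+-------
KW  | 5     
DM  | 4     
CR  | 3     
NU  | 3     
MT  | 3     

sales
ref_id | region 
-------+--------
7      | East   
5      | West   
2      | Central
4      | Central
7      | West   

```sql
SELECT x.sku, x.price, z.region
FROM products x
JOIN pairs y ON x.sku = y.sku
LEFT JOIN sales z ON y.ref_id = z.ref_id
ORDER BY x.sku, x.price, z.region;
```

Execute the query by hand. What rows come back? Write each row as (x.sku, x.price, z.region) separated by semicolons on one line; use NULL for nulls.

Step 1 — x INNER JOIN y on sku → 1 row(s).
Then LEFT JOIN `sales z` on ref_id: each of those 1 rows is kept; rows whose y.ref_id has no match in z get NULL for z's columns.

(DM, 46, Central)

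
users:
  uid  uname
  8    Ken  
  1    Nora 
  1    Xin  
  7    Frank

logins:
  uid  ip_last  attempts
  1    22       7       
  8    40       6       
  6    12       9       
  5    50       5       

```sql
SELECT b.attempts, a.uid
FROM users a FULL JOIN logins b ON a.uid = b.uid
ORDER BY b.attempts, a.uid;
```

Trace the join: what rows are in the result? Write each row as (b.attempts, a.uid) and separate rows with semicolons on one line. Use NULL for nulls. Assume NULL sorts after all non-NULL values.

(5, NULL); (6, 8); (7, 1); (7, 1); (9, NULL); (NULL, 7)

FULL OUTER JOIN keeps every row from both sides; unmatched rows get NULL for the other side's columns.
Matching on a.uid = b.uid.
- a[0] uid=8 → 1 match(es) in b → 1 row(s).
- a[1] uid=1 → 1 match(es) in b → 1 row(s).
- a[2] uid=1 → 1 match(es) in b → 1 row(s).
- a[3] uid=7 → no match; kept with NULLs on the b side.
- plus 2 unmatched b row(s), each kept with NULL a columns.
After projecting and ordering:
b.attempts | a.uid
5 | NULL
6 | 8
7 | 1
7 | 1
9 | NULL
NULL | 7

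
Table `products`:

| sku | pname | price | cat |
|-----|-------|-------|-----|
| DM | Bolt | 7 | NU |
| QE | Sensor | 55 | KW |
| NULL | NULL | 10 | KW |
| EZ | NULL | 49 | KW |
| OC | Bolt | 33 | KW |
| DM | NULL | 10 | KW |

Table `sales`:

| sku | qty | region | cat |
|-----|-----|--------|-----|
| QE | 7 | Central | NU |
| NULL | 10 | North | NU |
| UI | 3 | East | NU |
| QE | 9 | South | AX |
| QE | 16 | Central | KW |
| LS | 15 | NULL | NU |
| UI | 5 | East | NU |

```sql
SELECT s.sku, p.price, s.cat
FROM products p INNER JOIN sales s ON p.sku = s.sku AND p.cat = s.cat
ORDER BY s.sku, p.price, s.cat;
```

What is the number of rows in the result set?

1

INNER JOIN keeps only pairs where the ON condition holds.
Matching on p.sku = s.sku AND p.cat = s.cat. A NULL in a compared column never satisfies the condition.
- p row (sku=DM, cat=NU): no match → dropped.
- p row (sku=QE, cat=KW): matches 1 s row(s) → 1 output row(s).
- p row (sku=NULL, cat=KW): no match → dropped.
- p row (sku=EZ, cat=KW): no match → dropped.
- p row (sku=OC, cat=KW): no match → dropped.
- p row (sku=DM, cat=KW): no match → dropped.
Total: 1 rows.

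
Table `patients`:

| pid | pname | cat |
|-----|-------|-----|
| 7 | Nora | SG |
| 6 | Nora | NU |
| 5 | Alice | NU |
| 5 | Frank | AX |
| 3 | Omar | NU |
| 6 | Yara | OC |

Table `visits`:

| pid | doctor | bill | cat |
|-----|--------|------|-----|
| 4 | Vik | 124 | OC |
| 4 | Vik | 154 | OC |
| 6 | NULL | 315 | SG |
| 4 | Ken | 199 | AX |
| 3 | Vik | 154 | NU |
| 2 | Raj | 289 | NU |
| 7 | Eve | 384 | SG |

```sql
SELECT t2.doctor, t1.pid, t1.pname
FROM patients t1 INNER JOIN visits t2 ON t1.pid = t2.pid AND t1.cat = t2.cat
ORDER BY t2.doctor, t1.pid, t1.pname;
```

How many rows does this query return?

2

INNER JOIN keeps only pairs where the ON condition holds.
Matching on t1.pid = t2.pid AND t1.cat = t2.cat.
- t1 (pid=7, cat=SG) pairs with 1 row(s) of t2.
- t1 (pid=6, cat=NU) has no partner → excluded.
- t1 (pid=5, cat=NU) has no partner → excluded.
- t1 (pid=5, cat=AX) has no partner → excluded.
- t1 (pid=3, cat=NU) pairs with 1 row(s) of t2.
- t1 (pid=6, cat=OC) has no partner → excluded.
Total: 2 rows.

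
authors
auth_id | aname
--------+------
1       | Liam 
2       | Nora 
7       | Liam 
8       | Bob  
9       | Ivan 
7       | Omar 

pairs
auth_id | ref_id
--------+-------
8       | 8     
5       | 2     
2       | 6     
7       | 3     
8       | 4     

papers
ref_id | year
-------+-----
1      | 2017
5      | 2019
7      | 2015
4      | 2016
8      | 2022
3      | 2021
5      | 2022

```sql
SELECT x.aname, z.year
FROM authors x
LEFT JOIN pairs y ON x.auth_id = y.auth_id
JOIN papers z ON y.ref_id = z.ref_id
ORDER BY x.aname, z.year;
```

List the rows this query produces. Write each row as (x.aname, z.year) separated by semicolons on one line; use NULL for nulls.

(Bob, 2016); (Bob, 2022); (Liam, 2021); (Omar, 2021)

Joins associate left-to-right: authors LEFT JOIN pairs on auth_id gives 7 intermediate row(s).
Then INNER JOIN `papers z` on ref_id: keep only rows whose y.ref_id appears in z.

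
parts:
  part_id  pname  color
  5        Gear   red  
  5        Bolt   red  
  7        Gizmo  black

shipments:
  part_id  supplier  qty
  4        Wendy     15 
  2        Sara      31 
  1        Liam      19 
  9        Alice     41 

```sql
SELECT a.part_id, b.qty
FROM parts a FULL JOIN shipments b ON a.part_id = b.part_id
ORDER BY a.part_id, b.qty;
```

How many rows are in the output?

FULL OUTER JOIN keeps every row from both sides; unmatched rows get NULL for the other side's columns.
Matching on a.part_id = b.part_id.
Matched pairs: 0; unmatched a rows kept: 3; unmatched b rows kept: 4.
Total: 0 matched + 7 padded = 7 rows.

7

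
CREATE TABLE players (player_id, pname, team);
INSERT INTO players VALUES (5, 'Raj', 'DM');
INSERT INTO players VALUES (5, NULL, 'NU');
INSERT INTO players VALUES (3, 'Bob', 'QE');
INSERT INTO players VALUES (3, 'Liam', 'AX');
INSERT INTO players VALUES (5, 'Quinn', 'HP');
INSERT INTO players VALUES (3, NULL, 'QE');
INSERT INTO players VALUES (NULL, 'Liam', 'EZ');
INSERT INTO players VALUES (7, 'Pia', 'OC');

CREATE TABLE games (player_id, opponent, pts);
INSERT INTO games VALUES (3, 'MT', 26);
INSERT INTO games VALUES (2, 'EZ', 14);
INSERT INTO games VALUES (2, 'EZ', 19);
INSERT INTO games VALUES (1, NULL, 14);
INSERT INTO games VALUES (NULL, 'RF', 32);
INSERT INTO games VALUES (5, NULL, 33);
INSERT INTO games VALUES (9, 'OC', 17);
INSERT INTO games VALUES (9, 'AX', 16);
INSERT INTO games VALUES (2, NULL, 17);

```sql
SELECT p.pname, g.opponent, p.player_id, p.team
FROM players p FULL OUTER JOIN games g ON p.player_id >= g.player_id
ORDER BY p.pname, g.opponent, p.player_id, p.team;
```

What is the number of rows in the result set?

FULL OUTER JOIN keeps every row from both sides; unmatched rows get NULL for the other side's columns.
Matching on p.player_id >= g.player_id. A NULL in a compared column never satisfies the condition.
Matched pairs: 39; unmatched p rows kept: 1; unmatched g rows kept: 3.
Total: 39 matched + 4 padded = 43 rows.

43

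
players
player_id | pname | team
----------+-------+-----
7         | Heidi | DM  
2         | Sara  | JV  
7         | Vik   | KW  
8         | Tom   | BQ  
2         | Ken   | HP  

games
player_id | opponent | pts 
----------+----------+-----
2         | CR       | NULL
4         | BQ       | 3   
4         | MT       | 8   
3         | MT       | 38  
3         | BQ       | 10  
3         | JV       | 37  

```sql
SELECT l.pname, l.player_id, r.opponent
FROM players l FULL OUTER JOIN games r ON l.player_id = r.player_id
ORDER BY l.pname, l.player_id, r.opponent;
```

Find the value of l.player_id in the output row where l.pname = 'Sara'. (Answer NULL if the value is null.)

FULL OUTER JOIN keeps every row from both sides; unmatched rows get NULL for the other side's columns.
Matching on l.player_id = r.player_id.
- l (player_id=7) has no partner → padded with NULL.
- l (player_id=2) pairs with 1 row(s) of r.
- l (player_id=7) has no partner → padded with NULL.
- l (player_id=8) has no partner → padded with NULL.
- l (player_id=2) pairs with 1 row(s) of r.
- 5 row(s) from r found no l partner → padded with NULL.

2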